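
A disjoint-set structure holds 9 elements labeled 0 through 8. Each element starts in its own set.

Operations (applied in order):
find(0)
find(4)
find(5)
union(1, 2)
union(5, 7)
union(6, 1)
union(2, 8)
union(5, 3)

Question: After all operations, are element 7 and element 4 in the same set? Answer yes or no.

Step 1: find(0) -> no change; set of 0 is {0}
Step 2: find(4) -> no change; set of 4 is {4}
Step 3: find(5) -> no change; set of 5 is {5}
Step 4: union(1, 2) -> merged; set of 1 now {1, 2}
Step 5: union(5, 7) -> merged; set of 5 now {5, 7}
Step 6: union(6, 1) -> merged; set of 6 now {1, 2, 6}
Step 7: union(2, 8) -> merged; set of 2 now {1, 2, 6, 8}
Step 8: union(5, 3) -> merged; set of 5 now {3, 5, 7}
Set of 7: {3, 5, 7}; 4 is not a member.

Answer: no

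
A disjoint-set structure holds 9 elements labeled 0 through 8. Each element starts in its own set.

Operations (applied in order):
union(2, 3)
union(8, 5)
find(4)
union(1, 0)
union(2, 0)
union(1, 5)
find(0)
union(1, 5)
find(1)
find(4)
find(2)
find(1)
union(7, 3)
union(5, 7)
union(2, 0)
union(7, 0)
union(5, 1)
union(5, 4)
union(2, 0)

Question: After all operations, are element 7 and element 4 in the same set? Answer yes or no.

Answer: yes

Derivation:
Step 1: union(2, 3) -> merged; set of 2 now {2, 3}
Step 2: union(8, 5) -> merged; set of 8 now {5, 8}
Step 3: find(4) -> no change; set of 4 is {4}
Step 4: union(1, 0) -> merged; set of 1 now {0, 1}
Step 5: union(2, 0) -> merged; set of 2 now {0, 1, 2, 3}
Step 6: union(1, 5) -> merged; set of 1 now {0, 1, 2, 3, 5, 8}
Step 7: find(0) -> no change; set of 0 is {0, 1, 2, 3, 5, 8}
Step 8: union(1, 5) -> already same set; set of 1 now {0, 1, 2, 3, 5, 8}
Step 9: find(1) -> no change; set of 1 is {0, 1, 2, 3, 5, 8}
Step 10: find(4) -> no change; set of 4 is {4}
Step 11: find(2) -> no change; set of 2 is {0, 1, 2, 3, 5, 8}
Step 12: find(1) -> no change; set of 1 is {0, 1, 2, 3, 5, 8}
Step 13: union(7, 3) -> merged; set of 7 now {0, 1, 2, 3, 5, 7, 8}
Step 14: union(5, 7) -> already same set; set of 5 now {0, 1, 2, 3, 5, 7, 8}
Step 15: union(2, 0) -> already same set; set of 2 now {0, 1, 2, 3, 5, 7, 8}
Step 16: union(7, 0) -> already same set; set of 7 now {0, 1, 2, 3, 5, 7, 8}
Step 17: union(5, 1) -> already same set; set of 5 now {0, 1, 2, 3, 5, 7, 8}
Step 18: union(5, 4) -> merged; set of 5 now {0, 1, 2, 3, 4, 5, 7, 8}
Step 19: union(2, 0) -> already same set; set of 2 now {0, 1, 2, 3, 4, 5, 7, 8}
Set of 7: {0, 1, 2, 3, 4, 5, 7, 8}; 4 is a member.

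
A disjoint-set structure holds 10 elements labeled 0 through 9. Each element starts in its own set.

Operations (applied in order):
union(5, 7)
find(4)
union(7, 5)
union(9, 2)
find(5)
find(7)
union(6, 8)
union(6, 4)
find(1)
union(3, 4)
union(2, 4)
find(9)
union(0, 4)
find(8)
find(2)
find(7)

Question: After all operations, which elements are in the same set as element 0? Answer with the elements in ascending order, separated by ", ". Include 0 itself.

Step 1: union(5, 7) -> merged; set of 5 now {5, 7}
Step 2: find(4) -> no change; set of 4 is {4}
Step 3: union(7, 5) -> already same set; set of 7 now {5, 7}
Step 4: union(9, 2) -> merged; set of 9 now {2, 9}
Step 5: find(5) -> no change; set of 5 is {5, 7}
Step 6: find(7) -> no change; set of 7 is {5, 7}
Step 7: union(6, 8) -> merged; set of 6 now {6, 8}
Step 8: union(6, 4) -> merged; set of 6 now {4, 6, 8}
Step 9: find(1) -> no change; set of 1 is {1}
Step 10: union(3, 4) -> merged; set of 3 now {3, 4, 6, 8}
Step 11: union(2, 4) -> merged; set of 2 now {2, 3, 4, 6, 8, 9}
Step 12: find(9) -> no change; set of 9 is {2, 3, 4, 6, 8, 9}
Step 13: union(0, 4) -> merged; set of 0 now {0, 2, 3, 4, 6, 8, 9}
Step 14: find(8) -> no change; set of 8 is {0, 2, 3, 4, 6, 8, 9}
Step 15: find(2) -> no change; set of 2 is {0, 2, 3, 4, 6, 8, 9}
Step 16: find(7) -> no change; set of 7 is {5, 7}
Component of 0: {0, 2, 3, 4, 6, 8, 9}

Answer: 0, 2, 3, 4, 6, 8, 9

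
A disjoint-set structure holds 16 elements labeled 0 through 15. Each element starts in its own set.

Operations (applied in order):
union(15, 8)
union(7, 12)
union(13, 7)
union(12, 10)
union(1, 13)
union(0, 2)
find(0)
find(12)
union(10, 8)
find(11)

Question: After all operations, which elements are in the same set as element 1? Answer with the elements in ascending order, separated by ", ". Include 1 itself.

Answer: 1, 7, 8, 10, 12, 13, 15

Derivation:
Step 1: union(15, 8) -> merged; set of 15 now {8, 15}
Step 2: union(7, 12) -> merged; set of 7 now {7, 12}
Step 3: union(13, 7) -> merged; set of 13 now {7, 12, 13}
Step 4: union(12, 10) -> merged; set of 12 now {7, 10, 12, 13}
Step 5: union(1, 13) -> merged; set of 1 now {1, 7, 10, 12, 13}
Step 6: union(0, 2) -> merged; set of 0 now {0, 2}
Step 7: find(0) -> no change; set of 0 is {0, 2}
Step 8: find(12) -> no change; set of 12 is {1, 7, 10, 12, 13}
Step 9: union(10, 8) -> merged; set of 10 now {1, 7, 8, 10, 12, 13, 15}
Step 10: find(11) -> no change; set of 11 is {11}
Component of 1: {1, 7, 8, 10, 12, 13, 15}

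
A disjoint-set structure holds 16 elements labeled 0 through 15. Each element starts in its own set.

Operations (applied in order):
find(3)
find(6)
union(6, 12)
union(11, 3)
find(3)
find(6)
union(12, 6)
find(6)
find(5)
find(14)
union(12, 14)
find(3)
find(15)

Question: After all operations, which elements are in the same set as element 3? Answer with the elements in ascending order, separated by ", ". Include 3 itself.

Answer: 3, 11

Derivation:
Step 1: find(3) -> no change; set of 3 is {3}
Step 2: find(6) -> no change; set of 6 is {6}
Step 3: union(6, 12) -> merged; set of 6 now {6, 12}
Step 4: union(11, 3) -> merged; set of 11 now {3, 11}
Step 5: find(3) -> no change; set of 3 is {3, 11}
Step 6: find(6) -> no change; set of 6 is {6, 12}
Step 7: union(12, 6) -> already same set; set of 12 now {6, 12}
Step 8: find(6) -> no change; set of 6 is {6, 12}
Step 9: find(5) -> no change; set of 5 is {5}
Step 10: find(14) -> no change; set of 14 is {14}
Step 11: union(12, 14) -> merged; set of 12 now {6, 12, 14}
Step 12: find(3) -> no change; set of 3 is {3, 11}
Step 13: find(15) -> no change; set of 15 is {15}
Component of 3: {3, 11}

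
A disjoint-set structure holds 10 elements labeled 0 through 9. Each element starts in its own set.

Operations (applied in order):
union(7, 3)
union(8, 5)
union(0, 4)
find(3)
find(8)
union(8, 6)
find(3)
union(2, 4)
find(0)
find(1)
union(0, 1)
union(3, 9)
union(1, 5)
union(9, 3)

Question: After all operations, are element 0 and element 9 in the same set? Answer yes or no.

Step 1: union(7, 3) -> merged; set of 7 now {3, 7}
Step 2: union(8, 5) -> merged; set of 8 now {5, 8}
Step 3: union(0, 4) -> merged; set of 0 now {0, 4}
Step 4: find(3) -> no change; set of 3 is {3, 7}
Step 5: find(8) -> no change; set of 8 is {5, 8}
Step 6: union(8, 6) -> merged; set of 8 now {5, 6, 8}
Step 7: find(3) -> no change; set of 3 is {3, 7}
Step 8: union(2, 4) -> merged; set of 2 now {0, 2, 4}
Step 9: find(0) -> no change; set of 0 is {0, 2, 4}
Step 10: find(1) -> no change; set of 1 is {1}
Step 11: union(0, 1) -> merged; set of 0 now {0, 1, 2, 4}
Step 12: union(3, 9) -> merged; set of 3 now {3, 7, 9}
Step 13: union(1, 5) -> merged; set of 1 now {0, 1, 2, 4, 5, 6, 8}
Step 14: union(9, 3) -> already same set; set of 9 now {3, 7, 9}
Set of 0: {0, 1, 2, 4, 5, 6, 8}; 9 is not a member.

Answer: no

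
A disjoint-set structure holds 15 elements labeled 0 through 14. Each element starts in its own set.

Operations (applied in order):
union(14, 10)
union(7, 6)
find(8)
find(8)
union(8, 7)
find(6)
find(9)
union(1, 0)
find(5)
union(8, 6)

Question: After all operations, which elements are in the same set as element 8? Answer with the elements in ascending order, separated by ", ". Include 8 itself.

Answer: 6, 7, 8

Derivation:
Step 1: union(14, 10) -> merged; set of 14 now {10, 14}
Step 2: union(7, 6) -> merged; set of 7 now {6, 7}
Step 3: find(8) -> no change; set of 8 is {8}
Step 4: find(8) -> no change; set of 8 is {8}
Step 5: union(8, 7) -> merged; set of 8 now {6, 7, 8}
Step 6: find(6) -> no change; set of 6 is {6, 7, 8}
Step 7: find(9) -> no change; set of 9 is {9}
Step 8: union(1, 0) -> merged; set of 1 now {0, 1}
Step 9: find(5) -> no change; set of 5 is {5}
Step 10: union(8, 6) -> already same set; set of 8 now {6, 7, 8}
Component of 8: {6, 7, 8}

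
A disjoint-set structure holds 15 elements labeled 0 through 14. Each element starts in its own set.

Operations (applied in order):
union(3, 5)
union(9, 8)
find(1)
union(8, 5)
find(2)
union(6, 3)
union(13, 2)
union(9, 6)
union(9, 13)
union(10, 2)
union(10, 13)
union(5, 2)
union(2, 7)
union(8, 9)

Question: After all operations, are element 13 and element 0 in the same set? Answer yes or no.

Step 1: union(3, 5) -> merged; set of 3 now {3, 5}
Step 2: union(9, 8) -> merged; set of 9 now {8, 9}
Step 3: find(1) -> no change; set of 1 is {1}
Step 4: union(8, 5) -> merged; set of 8 now {3, 5, 8, 9}
Step 5: find(2) -> no change; set of 2 is {2}
Step 6: union(6, 3) -> merged; set of 6 now {3, 5, 6, 8, 9}
Step 7: union(13, 2) -> merged; set of 13 now {2, 13}
Step 8: union(9, 6) -> already same set; set of 9 now {3, 5, 6, 8, 9}
Step 9: union(9, 13) -> merged; set of 9 now {2, 3, 5, 6, 8, 9, 13}
Step 10: union(10, 2) -> merged; set of 10 now {2, 3, 5, 6, 8, 9, 10, 13}
Step 11: union(10, 13) -> already same set; set of 10 now {2, 3, 5, 6, 8, 9, 10, 13}
Step 12: union(5, 2) -> already same set; set of 5 now {2, 3, 5, 6, 8, 9, 10, 13}
Step 13: union(2, 7) -> merged; set of 2 now {2, 3, 5, 6, 7, 8, 9, 10, 13}
Step 14: union(8, 9) -> already same set; set of 8 now {2, 3, 5, 6, 7, 8, 9, 10, 13}
Set of 13: {2, 3, 5, 6, 7, 8, 9, 10, 13}; 0 is not a member.

Answer: no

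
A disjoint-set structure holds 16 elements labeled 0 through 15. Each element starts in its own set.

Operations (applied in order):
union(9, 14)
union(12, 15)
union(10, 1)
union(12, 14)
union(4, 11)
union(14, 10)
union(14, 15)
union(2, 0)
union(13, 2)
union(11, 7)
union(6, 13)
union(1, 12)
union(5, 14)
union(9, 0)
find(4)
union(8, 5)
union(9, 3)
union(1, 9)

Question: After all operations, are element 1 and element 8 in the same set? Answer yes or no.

Step 1: union(9, 14) -> merged; set of 9 now {9, 14}
Step 2: union(12, 15) -> merged; set of 12 now {12, 15}
Step 3: union(10, 1) -> merged; set of 10 now {1, 10}
Step 4: union(12, 14) -> merged; set of 12 now {9, 12, 14, 15}
Step 5: union(4, 11) -> merged; set of 4 now {4, 11}
Step 6: union(14, 10) -> merged; set of 14 now {1, 9, 10, 12, 14, 15}
Step 7: union(14, 15) -> already same set; set of 14 now {1, 9, 10, 12, 14, 15}
Step 8: union(2, 0) -> merged; set of 2 now {0, 2}
Step 9: union(13, 2) -> merged; set of 13 now {0, 2, 13}
Step 10: union(11, 7) -> merged; set of 11 now {4, 7, 11}
Step 11: union(6, 13) -> merged; set of 6 now {0, 2, 6, 13}
Step 12: union(1, 12) -> already same set; set of 1 now {1, 9, 10, 12, 14, 15}
Step 13: union(5, 14) -> merged; set of 5 now {1, 5, 9, 10, 12, 14, 15}
Step 14: union(9, 0) -> merged; set of 9 now {0, 1, 2, 5, 6, 9, 10, 12, 13, 14, 15}
Step 15: find(4) -> no change; set of 4 is {4, 7, 11}
Step 16: union(8, 5) -> merged; set of 8 now {0, 1, 2, 5, 6, 8, 9, 10, 12, 13, 14, 15}
Step 17: union(9, 3) -> merged; set of 9 now {0, 1, 2, 3, 5, 6, 8, 9, 10, 12, 13, 14, 15}
Step 18: union(1, 9) -> already same set; set of 1 now {0, 1, 2, 3, 5, 6, 8, 9, 10, 12, 13, 14, 15}
Set of 1: {0, 1, 2, 3, 5, 6, 8, 9, 10, 12, 13, 14, 15}; 8 is a member.

Answer: yes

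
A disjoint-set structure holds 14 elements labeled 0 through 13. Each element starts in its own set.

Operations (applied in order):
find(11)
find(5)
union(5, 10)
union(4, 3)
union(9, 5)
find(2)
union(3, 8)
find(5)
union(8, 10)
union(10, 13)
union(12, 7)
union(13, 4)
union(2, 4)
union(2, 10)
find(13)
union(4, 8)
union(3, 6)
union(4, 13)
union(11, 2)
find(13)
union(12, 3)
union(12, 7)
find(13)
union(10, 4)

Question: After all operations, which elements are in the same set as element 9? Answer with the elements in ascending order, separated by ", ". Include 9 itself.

Answer: 2, 3, 4, 5, 6, 7, 8, 9, 10, 11, 12, 13

Derivation:
Step 1: find(11) -> no change; set of 11 is {11}
Step 2: find(5) -> no change; set of 5 is {5}
Step 3: union(5, 10) -> merged; set of 5 now {5, 10}
Step 4: union(4, 3) -> merged; set of 4 now {3, 4}
Step 5: union(9, 5) -> merged; set of 9 now {5, 9, 10}
Step 6: find(2) -> no change; set of 2 is {2}
Step 7: union(3, 8) -> merged; set of 3 now {3, 4, 8}
Step 8: find(5) -> no change; set of 5 is {5, 9, 10}
Step 9: union(8, 10) -> merged; set of 8 now {3, 4, 5, 8, 9, 10}
Step 10: union(10, 13) -> merged; set of 10 now {3, 4, 5, 8, 9, 10, 13}
Step 11: union(12, 7) -> merged; set of 12 now {7, 12}
Step 12: union(13, 4) -> already same set; set of 13 now {3, 4, 5, 8, 9, 10, 13}
Step 13: union(2, 4) -> merged; set of 2 now {2, 3, 4, 5, 8, 9, 10, 13}
Step 14: union(2, 10) -> already same set; set of 2 now {2, 3, 4, 5, 8, 9, 10, 13}
Step 15: find(13) -> no change; set of 13 is {2, 3, 4, 5, 8, 9, 10, 13}
Step 16: union(4, 8) -> already same set; set of 4 now {2, 3, 4, 5, 8, 9, 10, 13}
Step 17: union(3, 6) -> merged; set of 3 now {2, 3, 4, 5, 6, 8, 9, 10, 13}
Step 18: union(4, 13) -> already same set; set of 4 now {2, 3, 4, 5, 6, 8, 9, 10, 13}
Step 19: union(11, 2) -> merged; set of 11 now {2, 3, 4, 5, 6, 8, 9, 10, 11, 13}
Step 20: find(13) -> no change; set of 13 is {2, 3, 4, 5, 6, 8, 9, 10, 11, 13}
Step 21: union(12, 3) -> merged; set of 12 now {2, 3, 4, 5, 6, 7, 8, 9, 10, 11, 12, 13}
Step 22: union(12, 7) -> already same set; set of 12 now {2, 3, 4, 5, 6, 7, 8, 9, 10, 11, 12, 13}
Step 23: find(13) -> no change; set of 13 is {2, 3, 4, 5, 6, 7, 8, 9, 10, 11, 12, 13}
Step 24: union(10, 4) -> already same set; set of 10 now {2, 3, 4, 5, 6, 7, 8, 9, 10, 11, 12, 13}
Component of 9: {2, 3, 4, 5, 6, 7, 8, 9, 10, 11, 12, 13}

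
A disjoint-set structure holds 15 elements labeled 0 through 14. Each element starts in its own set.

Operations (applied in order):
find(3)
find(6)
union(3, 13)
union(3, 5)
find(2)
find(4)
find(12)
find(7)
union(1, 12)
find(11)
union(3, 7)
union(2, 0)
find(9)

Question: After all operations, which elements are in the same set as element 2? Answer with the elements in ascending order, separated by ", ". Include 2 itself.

Answer: 0, 2

Derivation:
Step 1: find(3) -> no change; set of 3 is {3}
Step 2: find(6) -> no change; set of 6 is {6}
Step 3: union(3, 13) -> merged; set of 3 now {3, 13}
Step 4: union(3, 5) -> merged; set of 3 now {3, 5, 13}
Step 5: find(2) -> no change; set of 2 is {2}
Step 6: find(4) -> no change; set of 4 is {4}
Step 7: find(12) -> no change; set of 12 is {12}
Step 8: find(7) -> no change; set of 7 is {7}
Step 9: union(1, 12) -> merged; set of 1 now {1, 12}
Step 10: find(11) -> no change; set of 11 is {11}
Step 11: union(3, 7) -> merged; set of 3 now {3, 5, 7, 13}
Step 12: union(2, 0) -> merged; set of 2 now {0, 2}
Step 13: find(9) -> no change; set of 9 is {9}
Component of 2: {0, 2}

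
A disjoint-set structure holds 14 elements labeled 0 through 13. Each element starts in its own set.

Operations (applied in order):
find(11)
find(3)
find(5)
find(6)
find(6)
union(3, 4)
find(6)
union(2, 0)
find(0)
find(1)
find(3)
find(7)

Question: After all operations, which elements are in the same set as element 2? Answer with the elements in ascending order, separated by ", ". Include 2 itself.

Answer: 0, 2

Derivation:
Step 1: find(11) -> no change; set of 11 is {11}
Step 2: find(3) -> no change; set of 3 is {3}
Step 3: find(5) -> no change; set of 5 is {5}
Step 4: find(6) -> no change; set of 6 is {6}
Step 5: find(6) -> no change; set of 6 is {6}
Step 6: union(3, 4) -> merged; set of 3 now {3, 4}
Step 7: find(6) -> no change; set of 6 is {6}
Step 8: union(2, 0) -> merged; set of 2 now {0, 2}
Step 9: find(0) -> no change; set of 0 is {0, 2}
Step 10: find(1) -> no change; set of 1 is {1}
Step 11: find(3) -> no change; set of 3 is {3, 4}
Step 12: find(7) -> no change; set of 7 is {7}
Component of 2: {0, 2}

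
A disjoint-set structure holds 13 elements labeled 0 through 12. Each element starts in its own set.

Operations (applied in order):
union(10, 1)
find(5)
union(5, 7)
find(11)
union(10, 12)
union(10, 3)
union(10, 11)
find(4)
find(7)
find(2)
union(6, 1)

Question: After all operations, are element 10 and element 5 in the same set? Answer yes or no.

Answer: no

Derivation:
Step 1: union(10, 1) -> merged; set of 10 now {1, 10}
Step 2: find(5) -> no change; set of 5 is {5}
Step 3: union(5, 7) -> merged; set of 5 now {5, 7}
Step 4: find(11) -> no change; set of 11 is {11}
Step 5: union(10, 12) -> merged; set of 10 now {1, 10, 12}
Step 6: union(10, 3) -> merged; set of 10 now {1, 3, 10, 12}
Step 7: union(10, 11) -> merged; set of 10 now {1, 3, 10, 11, 12}
Step 8: find(4) -> no change; set of 4 is {4}
Step 9: find(7) -> no change; set of 7 is {5, 7}
Step 10: find(2) -> no change; set of 2 is {2}
Step 11: union(6, 1) -> merged; set of 6 now {1, 3, 6, 10, 11, 12}
Set of 10: {1, 3, 6, 10, 11, 12}; 5 is not a member.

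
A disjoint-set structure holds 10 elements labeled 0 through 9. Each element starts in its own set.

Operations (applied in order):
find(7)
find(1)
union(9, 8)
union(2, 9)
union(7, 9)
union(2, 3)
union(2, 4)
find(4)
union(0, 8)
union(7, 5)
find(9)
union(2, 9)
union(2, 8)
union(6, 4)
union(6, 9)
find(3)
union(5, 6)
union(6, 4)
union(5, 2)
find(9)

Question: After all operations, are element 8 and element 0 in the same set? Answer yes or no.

Step 1: find(7) -> no change; set of 7 is {7}
Step 2: find(1) -> no change; set of 1 is {1}
Step 3: union(9, 8) -> merged; set of 9 now {8, 9}
Step 4: union(2, 9) -> merged; set of 2 now {2, 8, 9}
Step 5: union(7, 9) -> merged; set of 7 now {2, 7, 8, 9}
Step 6: union(2, 3) -> merged; set of 2 now {2, 3, 7, 8, 9}
Step 7: union(2, 4) -> merged; set of 2 now {2, 3, 4, 7, 8, 9}
Step 8: find(4) -> no change; set of 4 is {2, 3, 4, 7, 8, 9}
Step 9: union(0, 8) -> merged; set of 0 now {0, 2, 3, 4, 7, 8, 9}
Step 10: union(7, 5) -> merged; set of 7 now {0, 2, 3, 4, 5, 7, 8, 9}
Step 11: find(9) -> no change; set of 9 is {0, 2, 3, 4, 5, 7, 8, 9}
Step 12: union(2, 9) -> already same set; set of 2 now {0, 2, 3, 4, 5, 7, 8, 9}
Step 13: union(2, 8) -> already same set; set of 2 now {0, 2, 3, 4, 5, 7, 8, 9}
Step 14: union(6, 4) -> merged; set of 6 now {0, 2, 3, 4, 5, 6, 7, 8, 9}
Step 15: union(6, 9) -> already same set; set of 6 now {0, 2, 3, 4, 5, 6, 7, 8, 9}
Step 16: find(3) -> no change; set of 3 is {0, 2, 3, 4, 5, 6, 7, 8, 9}
Step 17: union(5, 6) -> already same set; set of 5 now {0, 2, 3, 4, 5, 6, 7, 8, 9}
Step 18: union(6, 4) -> already same set; set of 6 now {0, 2, 3, 4, 5, 6, 7, 8, 9}
Step 19: union(5, 2) -> already same set; set of 5 now {0, 2, 3, 4, 5, 6, 7, 8, 9}
Step 20: find(9) -> no change; set of 9 is {0, 2, 3, 4, 5, 6, 7, 8, 9}
Set of 8: {0, 2, 3, 4, 5, 6, 7, 8, 9}; 0 is a member.

Answer: yes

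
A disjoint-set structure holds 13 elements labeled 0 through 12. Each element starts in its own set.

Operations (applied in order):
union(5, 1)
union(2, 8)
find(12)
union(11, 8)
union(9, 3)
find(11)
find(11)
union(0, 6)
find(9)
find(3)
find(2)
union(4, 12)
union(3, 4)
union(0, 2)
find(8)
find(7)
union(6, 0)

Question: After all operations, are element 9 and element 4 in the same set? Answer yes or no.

Step 1: union(5, 1) -> merged; set of 5 now {1, 5}
Step 2: union(2, 8) -> merged; set of 2 now {2, 8}
Step 3: find(12) -> no change; set of 12 is {12}
Step 4: union(11, 8) -> merged; set of 11 now {2, 8, 11}
Step 5: union(9, 3) -> merged; set of 9 now {3, 9}
Step 6: find(11) -> no change; set of 11 is {2, 8, 11}
Step 7: find(11) -> no change; set of 11 is {2, 8, 11}
Step 8: union(0, 6) -> merged; set of 0 now {0, 6}
Step 9: find(9) -> no change; set of 9 is {3, 9}
Step 10: find(3) -> no change; set of 3 is {3, 9}
Step 11: find(2) -> no change; set of 2 is {2, 8, 11}
Step 12: union(4, 12) -> merged; set of 4 now {4, 12}
Step 13: union(3, 4) -> merged; set of 3 now {3, 4, 9, 12}
Step 14: union(0, 2) -> merged; set of 0 now {0, 2, 6, 8, 11}
Step 15: find(8) -> no change; set of 8 is {0, 2, 6, 8, 11}
Step 16: find(7) -> no change; set of 7 is {7}
Step 17: union(6, 0) -> already same set; set of 6 now {0, 2, 6, 8, 11}
Set of 9: {3, 4, 9, 12}; 4 is a member.

Answer: yes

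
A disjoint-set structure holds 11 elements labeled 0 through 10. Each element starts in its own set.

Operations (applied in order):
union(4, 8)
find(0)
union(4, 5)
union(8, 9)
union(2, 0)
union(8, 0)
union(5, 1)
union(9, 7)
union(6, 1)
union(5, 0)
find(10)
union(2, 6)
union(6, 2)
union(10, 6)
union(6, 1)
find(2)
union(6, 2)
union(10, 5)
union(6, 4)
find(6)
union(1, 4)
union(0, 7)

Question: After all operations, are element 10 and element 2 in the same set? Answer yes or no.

Answer: yes

Derivation:
Step 1: union(4, 8) -> merged; set of 4 now {4, 8}
Step 2: find(0) -> no change; set of 0 is {0}
Step 3: union(4, 5) -> merged; set of 4 now {4, 5, 8}
Step 4: union(8, 9) -> merged; set of 8 now {4, 5, 8, 9}
Step 5: union(2, 0) -> merged; set of 2 now {0, 2}
Step 6: union(8, 0) -> merged; set of 8 now {0, 2, 4, 5, 8, 9}
Step 7: union(5, 1) -> merged; set of 5 now {0, 1, 2, 4, 5, 8, 9}
Step 8: union(9, 7) -> merged; set of 9 now {0, 1, 2, 4, 5, 7, 8, 9}
Step 9: union(6, 1) -> merged; set of 6 now {0, 1, 2, 4, 5, 6, 7, 8, 9}
Step 10: union(5, 0) -> already same set; set of 5 now {0, 1, 2, 4, 5, 6, 7, 8, 9}
Step 11: find(10) -> no change; set of 10 is {10}
Step 12: union(2, 6) -> already same set; set of 2 now {0, 1, 2, 4, 5, 6, 7, 8, 9}
Step 13: union(6, 2) -> already same set; set of 6 now {0, 1, 2, 4, 5, 6, 7, 8, 9}
Step 14: union(10, 6) -> merged; set of 10 now {0, 1, 2, 4, 5, 6, 7, 8, 9, 10}
Step 15: union(6, 1) -> already same set; set of 6 now {0, 1, 2, 4, 5, 6, 7, 8, 9, 10}
Step 16: find(2) -> no change; set of 2 is {0, 1, 2, 4, 5, 6, 7, 8, 9, 10}
Step 17: union(6, 2) -> already same set; set of 6 now {0, 1, 2, 4, 5, 6, 7, 8, 9, 10}
Step 18: union(10, 5) -> already same set; set of 10 now {0, 1, 2, 4, 5, 6, 7, 8, 9, 10}
Step 19: union(6, 4) -> already same set; set of 6 now {0, 1, 2, 4, 5, 6, 7, 8, 9, 10}
Step 20: find(6) -> no change; set of 6 is {0, 1, 2, 4, 5, 6, 7, 8, 9, 10}
Step 21: union(1, 4) -> already same set; set of 1 now {0, 1, 2, 4, 5, 6, 7, 8, 9, 10}
Step 22: union(0, 7) -> already same set; set of 0 now {0, 1, 2, 4, 5, 6, 7, 8, 9, 10}
Set of 10: {0, 1, 2, 4, 5, 6, 7, 8, 9, 10}; 2 is a member.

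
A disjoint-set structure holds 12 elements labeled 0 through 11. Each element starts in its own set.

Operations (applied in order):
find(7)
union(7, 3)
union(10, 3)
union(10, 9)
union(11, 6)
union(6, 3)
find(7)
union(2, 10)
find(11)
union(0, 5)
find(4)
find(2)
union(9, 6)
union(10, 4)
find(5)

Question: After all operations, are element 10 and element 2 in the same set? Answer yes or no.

Answer: yes

Derivation:
Step 1: find(7) -> no change; set of 7 is {7}
Step 2: union(7, 3) -> merged; set of 7 now {3, 7}
Step 3: union(10, 3) -> merged; set of 10 now {3, 7, 10}
Step 4: union(10, 9) -> merged; set of 10 now {3, 7, 9, 10}
Step 5: union(11, 6) -> merged; set of 11 now {6, 11}
Step 6: union(6, 3) -> merged; set of 6 now {3, 6, 7, 9, 10, 11}
Step 7: find(7) -> no change; set of 7 is {3, 6, 7, 9, 10, 11}
Step 8: union(2, 10) -> merged; set of 2 now {2, 3, 6, 7, 9, 10, 11}
Step 9: find(11) -> no change; set of 11 is {2, 3, 6, 7, 9, 10, 11}
Step 10: union(0, 5) -> merged; set of 0 now {0, 5}
Step 11: find(4) -> no change; set of 4 is {4}
Step 12: find(2) -> no change; set of 2 is {2, 3, 6, 7, 9, 10, 11}
Step 13: union(9, 6) -> already same set; set of 9 now {2, 3, 6, 7, 9, 10, 11}
Step 14: union(10, 4) -> merged; set of 10 now {2, 3, 4, 6, 7, 9, 10, 11}
Step 15: find(5) -> no change; set of 5 is {0, 5}
Set of 10: {2, 3, 4, 6, 7, 9, 10, 11}; 2 is a member.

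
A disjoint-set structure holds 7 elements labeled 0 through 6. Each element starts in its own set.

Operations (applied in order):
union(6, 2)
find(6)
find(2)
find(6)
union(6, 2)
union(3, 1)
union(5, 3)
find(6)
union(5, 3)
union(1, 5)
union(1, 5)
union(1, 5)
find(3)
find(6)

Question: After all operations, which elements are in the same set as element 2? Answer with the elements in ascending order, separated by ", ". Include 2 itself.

Step 1: union(6, 2) -> merged; set of 6 now {2, 6}
Step 2: find(6) -> no change; set of 6 is {2, 6}
Step 3: find(2) -> no change; set of 2 is {2, 6}
Step 4: find(6) -> no change; set of 6 is {2, 6}
Step 5: union(6, 2) -> already same set; set of 6 now {2, 6}
Step 6: union(3, 1) -> merged; set of 3 now {1, 3}
Step 7: union(5, 3) -> merged; set of 5 now {1, 3, 5}
Step 8: find(6) -> no change; set of 6 is {2, 6}
Step 9: union(5, 3) -> already same set; set of 5 now {1, 3, 5}
Step 10: union(1, 5) -> already same set; set of 1 now {1, 3, 5}
Step 11: union(1, 5) -> already same set; set of 1 now {1, 3, 5}
Step 12: union(1, 5) -> already same set; set of 1 now {1, 3, 5}
Step 13: find(3) -> no change; set of 3 is {1, 3, 5}
Step 14: find(6) -> no change; set of 6 is {2, 6}
Component of 2: {2, 6}

Answer: 2, 6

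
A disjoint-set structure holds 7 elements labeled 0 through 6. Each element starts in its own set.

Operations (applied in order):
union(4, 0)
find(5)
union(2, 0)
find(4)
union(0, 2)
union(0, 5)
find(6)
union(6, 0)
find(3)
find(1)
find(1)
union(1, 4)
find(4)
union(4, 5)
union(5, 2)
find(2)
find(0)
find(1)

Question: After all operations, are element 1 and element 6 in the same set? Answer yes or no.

Answer: yes

Derivation:
Step 1: union(4, 0) -> merged; set of 4 now {0, 4}
Step 2: find(5) -> no change; set of 5 is {5}
Step 3: union(2, 0) -> merged; set of 2 now {0, 2, 4}
Step 4: find(4) -> no change; set of 4 is {0, 2, 4}
Step 5: union(0, 2) -> already same set; set of 0 now {0, 2, 4}
Step 6: union(0, 5) -> merged; set of 0 now {0, 2, 4, 5}
Step 7: find(6) -> no change; set of 6 is {6}
Step 8: union(6, 0) -> merged; set of 6 now {0, 2, 4, 5, 6}
Step 9: find(3) -> no change; set of 3 is {3}
Step 10: find(1) -> no change; set of 1 is {1}
Step 11: find(1) -> no change; set of 1 is {1}
Step 12: union(1, 4) -> merged; set of 1 now {0, 1, 2, 4, 5, 6}
Step 13: find(4) -> no change; set of 4 is {0, 1, 2, 4, 5, 6}
Step 14: union(4, 5) -> already same set; set of 4 now {0, 1, 2, 4, 5, 6}
Step 15: union(5, 2) -> already same set; set of 5 now {0, 1, 2, 4, 5, 6}
Step 16: find(2) -> no change; set of 2 is {0, 1, 2, 4, 5, 6}
Step 17: find(0) -> no change; set of 0 is {0, 1, 2, 4, 5, 6}
Step 18: find(1) -> no change; set of 1 is {0, 1, 2, 4, 5, 6}
Set of 1: {0, 1, 2, 4, 5, 6}; 6 is a member.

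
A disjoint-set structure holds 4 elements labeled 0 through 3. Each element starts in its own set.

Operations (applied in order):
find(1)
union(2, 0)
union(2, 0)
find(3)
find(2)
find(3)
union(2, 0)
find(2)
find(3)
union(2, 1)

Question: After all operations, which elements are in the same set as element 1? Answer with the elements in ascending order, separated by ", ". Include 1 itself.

Step 1: find(1) -> no change; set of 1 is {1}
Step 2: union(2, 0) -> merged; set of 2 now {0, 2}
Step 3: union(2, 0) -> already same set; set of 2 now {0, 2}
Step 4: find(3) -> no change; set of 3 is {3}
Step 5: find(2) -> no change; set of 2 is {0, 2}
Step 6: find(3) -> no change; set of 3 is {3}
Step 7: union(2, 0) -> already same set; set of 2 now {0, 2}
Step 8: find(2) -> no change; set of 2 is {0, 2}
Step 9: find(3) -> no change; set of 3 is {3}
Step 10: union(2, 1) -> merged; set of 2 now {0, 1, 2}
Component of 1: {0, 1, 2}

Answer: 0, 1, 2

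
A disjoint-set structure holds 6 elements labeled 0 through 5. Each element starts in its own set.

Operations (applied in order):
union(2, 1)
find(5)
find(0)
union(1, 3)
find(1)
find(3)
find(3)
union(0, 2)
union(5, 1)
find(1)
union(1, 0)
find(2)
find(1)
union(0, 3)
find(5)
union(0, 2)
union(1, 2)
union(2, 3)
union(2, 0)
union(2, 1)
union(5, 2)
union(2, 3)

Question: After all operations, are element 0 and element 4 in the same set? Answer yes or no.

Step 1: union(2, 1) -> merged; set of 2 now {1, 2}
Step 2: find(5) -> no change; set of 5 is {5}
Step 3: find(0) -> no change; set of 0 is {0}
Step 4: union(1, 3) -> merged; set of 1 now {1, 2, 3}
Step 5: find(1) -> no change; set of 1 is {1, 2, 3}
Step 6: find(3) -> no change; set of 3 is {1, 2, 3}
Step 7: find(3) -> no change; set of 3 is {1, 2, 3}
Step 8: union(0, 2) -> merged; set of 0 now {0, 1, 2, 3}
Step 9: union(5, 1) -> merged; set of 5 now {0, 1, 2, 3, 5}
Step 10: find(1) -> no change; set of 1 is {0, 1, 2, 3, 5}
Step 11: union(1, 0) -> already same set; set of 1 now {0, 1, 2, 3, 5}
Step 12: find(2) -> no change; set of 2 is {0, 1, 2, 3, 5}
Step 13: find(1) -> no change; set of 1 is {0, 1, 2, 3, 5}
Step 14: union(0, 3) -> already same set; set of 0 now {0, 1, 2, 3, 5}
Step 15: find(5) -> no change; set of 5 is {0, 1, 2, 3, 5}
Step 16: union(0, 2) -> already same set; set of 0 now {0, 1, 2, 3, 5}
Step 17: union(1, 2) -> already same set; set of 1 now {0, 1, 2, 3, 5}
Step 18: union(2, 3) -> already same set; set of 2 now {0, 1, 2, 3, 5}
Step 19: union(2, 0) -> already same set; set of 2 now {0, 1, 2, 3, 5}
Step 20: union(2, 1) -> already same set; set of 2 now {0, 1, 2, 3, 5}
Step 21: union(5, 2) -> already same set; set of 5 now {0, 1, 2, 3, 5}
Step 22: union(2, 3) -> already same set; set of 2 now {0, 1, 2, 3, 5}
Set of 0: {0, 1, 2, 3, 5}; 4 is not a member.

Answer: no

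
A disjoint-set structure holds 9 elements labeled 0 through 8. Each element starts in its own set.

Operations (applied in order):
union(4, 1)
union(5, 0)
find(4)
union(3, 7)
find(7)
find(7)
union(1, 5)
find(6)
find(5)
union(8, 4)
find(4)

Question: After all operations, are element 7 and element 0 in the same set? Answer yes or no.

Answer: no

Derivation:
Step 1: union(4, 1) -> merged; set of 4 now {1, 4}
Step 2: union(5, 0) -> merged; set of 5 now {0, 5}
Step 3: find(4) -> no change; set of 4 is {1, 4}
Step 4: union(3, 7) -> merged; set of 3 now {3, 7}
Step 5: find(7) -> no change; set of 7 is {3, 7}
Step 6: find(7) -> no change; set of 7 is {3, 7}
Step 7: union(1, 5) -> merged; set of 1 now {0, 1, 4, 5}
Step 8: find(6) -> no change; set of 6 is {6}
Step 9: find(5) -> no change; set of 5 is {0, 1, 4, 5}
Step 10: union(8, 4) -> merged; set of 8 now {0, 1, 4, 5, 8}
Step 11: find(4) -> no change; set of 4 is {0, 1, 4, 5, 8}
Set of 7: {3, 7}; 0 is not a member.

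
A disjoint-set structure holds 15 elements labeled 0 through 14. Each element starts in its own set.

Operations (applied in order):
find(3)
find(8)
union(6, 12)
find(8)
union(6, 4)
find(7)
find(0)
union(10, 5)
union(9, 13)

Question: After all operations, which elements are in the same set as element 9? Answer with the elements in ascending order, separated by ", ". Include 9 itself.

Step 1: find(3) -> no change; set of 3 is {3}
Step 2: find(8) -> no change; set of 8 is {8}
Step 3: union(6, 12) -> merged; set of 6 now {6, 12}
Step 4: find(8) -> no change; set of 8 is {8}
Step 5: union(6, 4) -> merged; set of 6 now {4, 6, 12}
Step 6: find(7) -> no change; set of 7 is {7}
Step 7: find(0) -> no change; set of 0 is {0}
Step 8: union(10, 5) -> merged; set of 10 now {5, 10}
Step 9: union(9, 13) -> merged; set of 9 now {9, 13}
Component of 9: {9, 13}

Answer: 9, 13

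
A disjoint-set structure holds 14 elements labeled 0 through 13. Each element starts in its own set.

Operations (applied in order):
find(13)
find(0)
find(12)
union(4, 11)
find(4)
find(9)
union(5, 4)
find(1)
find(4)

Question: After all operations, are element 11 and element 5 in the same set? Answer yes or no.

Answer: yes

Derivation:
Step 1: find(13) -> no change; set of 13 is {13}
Step 2: find(0) -> no change; set of 0 is {0}
Step 3: find(12) -> no change; set of 12 is {12}
Step 4: union(4, 11) -> merged; set of 4 now {4, 11}
Step 5: find(4) -> no change; set of 4 is {4, 11}
Step 6: find(9) -> no change; set of 9 is {9}
Step 7: union(5, 4) -> merged; set of 5 now {4, 5, 11}
Step 8: find(1) -> no change; set of 1 is {1}
Step 9: find(4) -> no change; set of 4 is {4, 5, 11}
Set of 11: {4, 5, 11}; 5 is a member.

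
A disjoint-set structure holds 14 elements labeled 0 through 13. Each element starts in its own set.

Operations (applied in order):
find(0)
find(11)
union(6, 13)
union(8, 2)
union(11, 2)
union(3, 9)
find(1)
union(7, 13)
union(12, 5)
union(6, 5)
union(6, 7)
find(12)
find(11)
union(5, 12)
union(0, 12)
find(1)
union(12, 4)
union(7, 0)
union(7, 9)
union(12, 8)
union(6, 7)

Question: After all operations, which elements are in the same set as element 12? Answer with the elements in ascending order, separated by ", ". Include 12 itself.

Answer: 0, 2, 3, 4, 5, 6, 7, 8, 9, 11, 12, 13

Derivation:
Step 1: find(0) -> no change; set of 0 is {0}
Step 2: find(11) -> no change; set of 11 is {11}
Step 3: union(6, 13) -> merged; set of 6 now {6, 13}
Step 4: union(8, 2) -> merged; set of 8 now {2, 8}
Step 5: union(11, 2) -> merged; set of 11 now {2, 8, 11}
Step 6: union(3, 9) -> merged; set of 3 now {3, 9}
Step 7: find(1) -> no change; set of 1 is {1}
Step 8: union(7, 13) -> merged; set of 7 now {6, 7, 13}
Step 9: union(12, 5) -> merged; set of 12 now {5, 12}
Step 10: union(6, 5) -> merged; set of 6 now {5, 6, 7, 12, 13}
Step 11: union(6, 7) -> already same set; set of 6 now {5, 6, 7, 12, 13}
Step 12: find(12) -> no change; set of 12 is {5, 6, 7, 12, 13}
Step 13: find(11) -> no change; set of 11 is {2, 8, 11}
Step 14: union(5, 12) -> already same set; set of 5 now {5, 6, 7, 12, 13}
Step 15: union(0, 12) -> merged; set of 0 now {0, 5, 6, 7, 12, 13}
Step 16: find(1) -> no change; set of 1 is {1}
Step 17: union(12, 4) -> merged; set of 12 now {0, 4, 5, 6, 7, 12, 13}
Step 18: union(7, 0) -> already same set; set of 7 now {0, 4, 5, 6, 7, 12, 13}
Step 19: union(7, 9) -> merged; set of 7 now {0, 3, 4, 5, 6, 7, 9, 12, 13}
Step 20: union(12, 8) -> merged; set of 12 now {0, 2, 3, 4, 5, 6, 7, 8, 9, 11, 12, 13}
Step 21: union(6, 7) -> already same set; set of 6 now {0, 2, 3, 4, 5, 6, 7, 8, 9, 11, 12, 13}
Component of 12: {0, 2, 3, 4, 5, 6, 7, 8, 9, 11, 12, 13}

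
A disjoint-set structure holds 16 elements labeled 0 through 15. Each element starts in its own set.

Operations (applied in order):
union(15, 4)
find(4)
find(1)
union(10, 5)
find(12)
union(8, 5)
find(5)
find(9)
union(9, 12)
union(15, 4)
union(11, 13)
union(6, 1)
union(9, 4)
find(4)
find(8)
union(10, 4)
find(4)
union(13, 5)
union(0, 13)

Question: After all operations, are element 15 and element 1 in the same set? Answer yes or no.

Answer: no

Derivation:
Step 1: union(15, 4) -> merged; set of 15 now {4, 15}
Step 2: find(4) -> no change; set of 4 is {4, 15}
Step 3: find(1) -> no change; set of 1 is {1}
Step 4: union(10, 5) -> merged; set of 10 now {5, 10}
Step 5: find(12) -> no change; set of 12 is {12}
Step 6: union(8, 5) -> merged; set of 8 now {5, 8, 10}
Step 7: find(5) -> no change; set of 5 is {5, 8, 10}
Step 8: find(9) -> no change; set of 9 is {9}
Step 9: union(9, 12) -> merged; set of 9 now {9, 12}
Step 10: union(15, 4) -> already same set; set of 15 now {4, 15}
Step 11: union(11, 13) -> merged; set of 11 now {11, 13}
Step 12: union(6, 1) -> merged; set of 6 now {1, 6}
Step 13: union(9, 4) -> merged; set of 9 now {4, 9, 12, 15}
Step 14: find(4) -> no change; set of 4 is {4, 9, 12, 15}
Step 15: find(8) -> no change; set of 8 is {5, 8, 10}
Step 16: union(10, 4) -> merged; set of 10 now {4, 5, 8, 9, 10, 12, 15}
Step 17: find(4) -> no change; set of 4 is {4, 5, 8, 9, 10, 12, 15}
Step 18: union(13, 5) -> merged; set of 13 now {4, 5, 8, 9, 10, 11, 12, 13, 15}
Step 19: union(0, 13) -> merged; set of 0 now {0, 4, 5, 8, 9, 10, 11, 12, 13, 15}
Set of 15: {0, 4, 5, 8, 9, 10, 11, 12, 13, 15}; 1 is not a member.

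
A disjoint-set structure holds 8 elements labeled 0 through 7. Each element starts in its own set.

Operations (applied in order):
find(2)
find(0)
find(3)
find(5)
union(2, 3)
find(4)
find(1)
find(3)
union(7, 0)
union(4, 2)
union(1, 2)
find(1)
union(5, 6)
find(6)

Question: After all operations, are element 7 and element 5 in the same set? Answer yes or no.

Answer: no

Derivation:
Step 1: find(2) -> no change; set of 2 is {2}
Step 2: find(0) -> no change; set of 0 is {0}
Step 3: find(3) -> no change; set of 3 is {3}
Step 4: find(5) -> no change; set of 5 is {5}
Step 5: union(2, 3) -> merged; set of 2 now {2, 3}
Step 6: find(4) -> no change; set of 4 is {4}
Step 7: find(1) -> no change; set of 1 is {1}
Step 8: find(3) -> no change; set of 3 is {2, 3}
Step 9: union(7, 0) -> merged; set of 7 now {0, 7}
Step 10: union(4, 2) -> merged; set of 4 now {2, 3, 4}
Step 11: union(1, 2) -> merged; set of 1 now {1, 2, 3, 4}
Step 12: find(1) -> no change; set of 1 is {1, 2, 3, 4}
Step 13: union(5, 6) -> merged; set of 5 now {5, 6}
Step 14: find(6) -> no change; set of 6 is {5, 6}
Set of 7: {0, 7}; 5 is not a member.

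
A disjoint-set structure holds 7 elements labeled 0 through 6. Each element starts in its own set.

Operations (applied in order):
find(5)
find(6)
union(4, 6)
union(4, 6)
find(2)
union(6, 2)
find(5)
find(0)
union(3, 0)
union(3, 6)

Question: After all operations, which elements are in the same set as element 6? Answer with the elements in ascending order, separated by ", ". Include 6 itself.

Step 1: find(5) -> no change; set of 5 is {5}
Step 2: find(6) -> no change; set of 6 is {6}
Step 3: union(4, 6) -> merged; set of 4 now {4, 6}
Step 4: union(4, 6) -> already same set; set of 4 now {4, 6}
Step 5: find(2) -> no change; set of 2 is {2}
Step 6: union(6, 2) -> merged; set of 6 now {2, 4, 6}
Step 7: find(5) -> no change; set of 5 is {5}
Step 8: find(0) -> no change; set of 0 is {0}
Step 9: union(3, 0) -> merged; set of 3 now {0, 3}
Step 10: union(3, 6) -> merged; set of 3 now {0, 2, 3, 4, 6}
Component of 6: {0, 2, 3, 4, 6}

Answer: 0, 2, 3, 4, 6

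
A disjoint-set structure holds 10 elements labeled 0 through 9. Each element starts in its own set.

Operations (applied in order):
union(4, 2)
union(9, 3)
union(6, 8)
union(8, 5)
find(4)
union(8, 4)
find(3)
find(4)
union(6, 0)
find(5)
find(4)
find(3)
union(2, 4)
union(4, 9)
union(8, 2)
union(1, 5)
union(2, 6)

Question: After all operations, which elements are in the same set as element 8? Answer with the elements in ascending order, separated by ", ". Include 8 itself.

Answer: 0, 1, 2, 3, 4, 5, 6, 8, 9

Derivation:
Step 1: union(4, 2) -> merged; set of 4 now {2, 4}
Step 2: union(9, 3) -> merged; set of 9 now {3, 9}
Step 3: union(6, 8) -> merged; set of 6 now {6, 8}
Step 4: union(8, 5) -> merged; set of 8 now {5, 6, 8}
Step 5: find(4) -> no change; set of 4 is {2, 4}
Step 6: union(8, 4) -> merged; set of 8 now {2, 4, 5, 6, 8}
Step 7: find(3) -> no change; set of 3 is {3, 9}
Step 8: find(4) -> no change; set of 4 is {2, 4, 5, 6, 8}
Step 9: union(6, 0) -> merged; set of 6 now {0, 2, 4, 5, 6, 8}
Step 10: find(5) -> no change; set of 5 is {0, 2, 4, 5, 6, 8}
Step 11: find(4) -> no change; set of 4 is {0, 2, 4, 5, 6, 8}
Step 12: find(3) -> no change; set of 3 is {3, 9}
Step 13: union(2, 4) -> already same set; set of 2 now {0, 2, 4, 5, 6, 8}
Step 14: union(4, 9) -> merged; set of 4 now {0, 2, 3, 4, 5, 6, 8, 9}
Step 15: union(8, 2) -> already same set; set of 8 now {0, 2, 3, 4, 5, 6, 8, 9}
Step 16: union(1, 5) -> merged; set of 1 now {0, 1, 2, 3, 4, 5, 6, 8, 9}
Step 17: union(2, 6) -> already same set; set of 2 now {0, 1, 2, 3, 4, 5, 6, 8, 9}
Component of 8: {0, 1, 2, 3, 4, 5, 6, 8, 9}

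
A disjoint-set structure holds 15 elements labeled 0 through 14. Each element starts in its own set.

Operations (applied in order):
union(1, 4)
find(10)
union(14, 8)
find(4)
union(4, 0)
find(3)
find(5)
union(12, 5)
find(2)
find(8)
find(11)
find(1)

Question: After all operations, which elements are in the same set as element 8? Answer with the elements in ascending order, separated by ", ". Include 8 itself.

Step 1: union(1, 4) -> merged; set of 1 now {1, 4}
Step 2: find(10) -> no change; set of 10 is {10}
Step 3: union(14, 8) -> merged; set of 14 now {8, 14}
Step 4: find(4) -> no change; set of 4 is {1, 4}
Step 5: union(4, 0) -> merged; set of 4 now {0, 1, 4}
Step 6: find(3) -> no change; set of 3 is {3}
Step 7: find(5) -> no change; set of 5 is {5}
Step 8: union(12, 5) -> merged; set of 12 now {5, 12}
Step 9: find(2) -> no change; set of 2 is {2}
Step 10: find(8) -> no change; set of 8 is {8, 14}
Step 11: find(11) -> no change; set of 11 is {11}
Step 12: find(1) -> no change; set of 1 is {0, 1, 4}
Component of 8: {8, 14}

Answer: 8, 14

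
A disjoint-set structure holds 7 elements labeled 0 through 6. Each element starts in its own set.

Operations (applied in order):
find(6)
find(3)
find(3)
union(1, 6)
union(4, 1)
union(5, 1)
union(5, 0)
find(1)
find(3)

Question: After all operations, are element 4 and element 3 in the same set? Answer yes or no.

Answer: no

Derivation:
Step 1: find(6) -> no change; set of 6 is {6}
Step 2: find(3) -> no change; set of 3 is {3}
Step 3: find(3) -> no change; set of 3 is {3}
Step 4: union(1, 6) -> merged; set of 1 now {1, 6}
Step 5: union(4, 1) -> merged; set of 4 now {1, 4, 6}
Step 6: union(5, 1) -> merged; set of 5 now {1, 4, 5, 6}
Step 7: union(5, 0) -> merged; set of 5 now {0, 1, 4, 5, 6}
Step 8: find(1) -> no change; set of 1 is {0, 1, 4, 5, 6}
Step 9: find(3) -> no change; set of 3 is {3}
Set of 4: {0, 1, 4, 5, 6}; 3 is not a member.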